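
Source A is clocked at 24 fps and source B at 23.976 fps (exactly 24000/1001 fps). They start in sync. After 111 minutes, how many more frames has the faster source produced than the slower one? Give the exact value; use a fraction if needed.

111 min = 6660 s.
A emits 24 × 6660 = 159840 frames; B emits 24000/1001 × 6660 = 159840000/1001.
Difference = 159840/1001 frames (≈ 159.6803); B is behind A.

159840/1001 frames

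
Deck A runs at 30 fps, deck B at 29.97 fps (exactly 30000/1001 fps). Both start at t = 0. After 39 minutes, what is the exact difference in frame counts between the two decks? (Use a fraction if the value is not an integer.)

5400/77 frames

39 min = 2340 s.
A emits 30 × 2340 = 70200 frames; B emits 30000/1001 × 2340 = 5400000/77.
Difference = 5400/77 frames (≈ 70.1299); B is behind A.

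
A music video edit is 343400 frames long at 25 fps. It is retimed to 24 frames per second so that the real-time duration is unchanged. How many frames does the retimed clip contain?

Target frames = source frames × (target rate / source rate) = 343400 × (24)/(25) = 343400 × 24/25 = 329664.

329664 frames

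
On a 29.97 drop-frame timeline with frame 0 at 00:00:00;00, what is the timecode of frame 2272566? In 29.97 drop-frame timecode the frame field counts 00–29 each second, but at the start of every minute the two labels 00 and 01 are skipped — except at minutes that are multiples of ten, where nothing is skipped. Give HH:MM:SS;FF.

21:03:48;00

Ten DF minutes hold 17982 frames, so frame 2272566 lies in block 126 (frames 2265732–2283713) with 6834 frames into that block.
The block's first minute is 1800 frames and the rest 1798 each; 6834 frames reaches minute 3, so 126 × 18 + 3 × 2 = 2274 labels have been skipped so far.
Adding those back, label number 2272566 + 2274 = 2274840 at 30 labels/s is 75828 s + 0 f = 21 h 3 min 48 s frame 0, i.e. 21:03:48;00.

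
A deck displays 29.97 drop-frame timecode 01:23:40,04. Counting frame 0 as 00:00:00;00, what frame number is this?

Complete 10-minute blocks: 8, each 17982 frames → 143856.
Remaining 3 whole minutes in the current block: 1800 + 2 × 1798 = 5396 frames.
Within the current minute: 40 × 30 + 4 − 2 = 1202 (labels ;00/;01 skipped at this minute). Total = 143856 + 5396 + 1202 = 150454.

150454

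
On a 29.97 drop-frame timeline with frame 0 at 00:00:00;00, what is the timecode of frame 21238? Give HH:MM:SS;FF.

Ten DF minutes hold 17982 frames, so frame 21238 lies in block 1 (frames 17982–35963) with 3256 frames into that block.
The block's first minute is 1800 frames and the rest 1798 each; 3256 frames reaches minute 1, so 1 × 18 + 1 × 2 = 20 labels have been skipped so far.
Adding those back, label number 21238 + 20 = 21258 at 30 labels/s is 708 s + 18 f = 0 h 11 min 48 s frame 18, i.e. 00:11:48;18.

00:11:48;18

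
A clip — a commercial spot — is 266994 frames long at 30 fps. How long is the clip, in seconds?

8899.8 seconds

Running time = 266994 / (30) = 8899.8 s.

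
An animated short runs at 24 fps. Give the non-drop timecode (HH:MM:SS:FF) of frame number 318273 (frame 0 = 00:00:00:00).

318273 ÷ 24 = 13261 full seconds, remainder 9 frames.
13261 s = 3 h 41 min 1 s.
Timecode: 03:41:01:09.

03:41:01:09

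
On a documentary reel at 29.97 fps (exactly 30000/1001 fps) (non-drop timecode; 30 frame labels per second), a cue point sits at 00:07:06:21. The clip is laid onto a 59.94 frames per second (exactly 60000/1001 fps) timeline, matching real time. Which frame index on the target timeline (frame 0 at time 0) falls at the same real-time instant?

Source frame index: (0×3600 + 7×60 + 6) × 30 + 21 = 12801.
Real time: 12801 / (30000/1001) = 4271267/10000 s.
Target frame: (4271267/10000) × (60000/1001) = 25602.

frame 25602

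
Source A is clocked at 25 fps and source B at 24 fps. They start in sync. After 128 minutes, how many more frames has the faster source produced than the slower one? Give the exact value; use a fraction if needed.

7680 frames

128 min = 7680 s.
A emits 25 × 7680 = 192000 frames; B emits 24 × 7680 = 184320.
Difference = 7680 frames; B is behind A.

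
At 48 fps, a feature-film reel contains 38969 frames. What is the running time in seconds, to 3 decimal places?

Running time = 38969 × 1/48 = 38969/48 s ≈ 811.854 s.

811.854 seconds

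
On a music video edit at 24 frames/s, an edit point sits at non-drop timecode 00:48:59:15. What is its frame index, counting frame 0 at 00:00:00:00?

Total seconds to the label: (0 × 3600 + 48 × 60 + 59) = 2939.
Frame index = 2939 × 24 + 15 = 70551.

frame 70551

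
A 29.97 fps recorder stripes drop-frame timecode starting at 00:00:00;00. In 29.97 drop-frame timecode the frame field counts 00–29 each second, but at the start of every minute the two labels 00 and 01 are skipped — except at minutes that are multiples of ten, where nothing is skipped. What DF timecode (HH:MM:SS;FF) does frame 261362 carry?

02:25:20;24

Ten DF minutes hold 17982 frames, so frame 261362 lies in block 14 (frames 251748–269729) with 9614 frames into that block.
The block's first minute is 1800 frames and the rest 1798 each; 9614 frames reaches minute 5, so 14 × 18 + 5 × 2 = 262 labels have been skipped so far.
Adding those back, label number 261362 + 262 = 261624 at 30 labels/s is 8720 s + 24 f = 2 h 25 min 20 s frame 24, i.e. 02:25:20;24.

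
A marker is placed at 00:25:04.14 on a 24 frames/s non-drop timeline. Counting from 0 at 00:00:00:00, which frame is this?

frame 36110

Total seconds to the label: (0 × 3600 + 25 × 60 + 4) = 1504.
Frame index = 1504 × 24 + 14 = 36110.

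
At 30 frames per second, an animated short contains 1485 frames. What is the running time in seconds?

49.5 seconds

Running time = 1485 / (30) = 49.5 s.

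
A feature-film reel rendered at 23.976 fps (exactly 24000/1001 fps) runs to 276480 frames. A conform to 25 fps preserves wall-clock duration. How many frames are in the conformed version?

Target frames = source frames × (target rate / source rate) = 276480 × (25)/(24000/1001) = 276480 × 1001/960 = 288288.

288288 frames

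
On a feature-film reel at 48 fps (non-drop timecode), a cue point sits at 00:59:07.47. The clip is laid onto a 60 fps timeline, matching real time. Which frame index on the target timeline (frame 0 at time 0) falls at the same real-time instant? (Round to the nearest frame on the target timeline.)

Source frame index: (0×3600 + 59×60 + 7) × 48 + 47 = 170303.
Real time: 170303 / (48) = 170303/48 s.
Target frame: (170303/48) × (60) = 851515/4 ≈ 212878.750 → 212879.

frame 212879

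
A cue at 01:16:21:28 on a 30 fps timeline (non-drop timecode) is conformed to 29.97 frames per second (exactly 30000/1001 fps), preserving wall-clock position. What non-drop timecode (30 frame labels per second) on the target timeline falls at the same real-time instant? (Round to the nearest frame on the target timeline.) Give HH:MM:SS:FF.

01:16:17:11

Source frame index: (1×3600 + 16×60 + 21) × 30 + 28 = 137458.
Real time: 137458 / (30) = 68729/15 s.
Target frame: (68729/15) × (30000/1001) = 137458000/1001 ≈ 137320.679 → 137321.
At 30 labels/s: frame 137321 → 01:16:17:11.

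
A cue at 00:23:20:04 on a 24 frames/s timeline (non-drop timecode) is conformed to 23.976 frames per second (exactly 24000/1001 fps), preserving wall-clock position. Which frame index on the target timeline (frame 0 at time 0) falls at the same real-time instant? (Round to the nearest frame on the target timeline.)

frame 33570

Source frame index: (0×3600 + 23×60 + 20) × 24 + 4 = 33604.
Real time: 33604 / (24) = 8401/6 s.
Target frame: (8401/6) × (24000/1001) = 33604000/1001 ≈ 33570.430 → 33570.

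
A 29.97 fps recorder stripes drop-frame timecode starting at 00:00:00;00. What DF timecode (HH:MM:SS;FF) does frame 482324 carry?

04:28:13;18

Each 10-minute DF block holds 10 × 60 × 30 − 9 × 2 = 17982 frames. 482324 ÷ 17982 → 26 full blocks, remainder 14792.
Within the partial block the first minute is 1800 frames and each further minute 1798, so 8 further minute boundaries passed. Total skipped labels = 18 × 26 + 2 × 8 = 484.
Non-drop label index = 482324 + 484 = 482808; at 30 labels/s that is 04:28:13:18, i.e. DF 04:28:13;18.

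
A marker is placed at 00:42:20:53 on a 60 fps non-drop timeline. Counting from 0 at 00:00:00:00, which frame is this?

152453

Total seconds to the label: (0 × 3600 + 42 × 60 + 20) = 2540.
Frame index = 2540 × 60 + 53 = 152453.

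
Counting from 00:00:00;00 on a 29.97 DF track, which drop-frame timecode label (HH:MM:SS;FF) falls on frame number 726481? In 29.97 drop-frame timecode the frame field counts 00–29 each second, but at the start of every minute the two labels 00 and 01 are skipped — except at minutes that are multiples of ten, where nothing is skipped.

06:44:00;09

Ten DF minutes hold 17982 frames, so frame 726481 lies in block 40 (frames 719280–737261) with 7201 frames into that block.
The block's first minute is 1800 frames and the rest 1798 each; 7201 frames reaches minute 4, so 40 × 18 + 4 × 2 = 728 labels have been skipped so far.
Adding those back, label number 726481 + 728 = 727209 at 30 labels/s is 24240 s + 9 f = 6 h 44 min 0 s frame 9, i.e. 06:44:00;09.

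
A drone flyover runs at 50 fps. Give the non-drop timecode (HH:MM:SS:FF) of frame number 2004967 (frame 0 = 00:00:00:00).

11:08:19:17

2004967 ÷ 50 = 40099 full seconds, remainder 17 frames.
40099 s = 11 h 8 min 19 s.
Timecode: 11:08:19:17.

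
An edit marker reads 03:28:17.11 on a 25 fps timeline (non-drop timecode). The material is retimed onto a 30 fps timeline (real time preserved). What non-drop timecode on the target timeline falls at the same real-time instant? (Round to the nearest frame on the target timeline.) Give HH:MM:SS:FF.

Source frame index: (3×3600 + 28×60 + 17) × 25 + 11 = 312436.
Real time: 312436 / (25) = 312436/25 s.
Target frame: (312436/25) × (30) = 1874616/5 ≈ 374923.200 → 374923.
At 30 labels/s: frame 374923 → 03:28:17:13.

03:28:17:13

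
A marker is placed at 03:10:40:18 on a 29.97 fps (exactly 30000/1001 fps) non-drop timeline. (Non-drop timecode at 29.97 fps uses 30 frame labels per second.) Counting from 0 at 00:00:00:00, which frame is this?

Total seconds to the label: (3 × 3600 + 10 × 60 + 40) = 11440.
Frame index = 11440 × 30 + 18 = 343218.

343218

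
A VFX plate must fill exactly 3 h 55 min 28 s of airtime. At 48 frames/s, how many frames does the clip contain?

678144 frames

3 h 55 min 28 s = 14128 s.
Frames = 14128 × 48 = 678144.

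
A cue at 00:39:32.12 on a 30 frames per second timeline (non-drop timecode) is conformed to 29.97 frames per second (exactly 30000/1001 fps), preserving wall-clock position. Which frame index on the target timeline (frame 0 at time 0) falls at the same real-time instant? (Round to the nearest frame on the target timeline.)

frame 71101

Source frame index: (0×3600 + 39×60 + 32) × 30 + 12 = 71172.
Real time: 71172 / (30) = 11862/5 s.
Target frame: (11862/5) × (30000/1001) = 71172000/1001 ≈ 71100.899 → 71101.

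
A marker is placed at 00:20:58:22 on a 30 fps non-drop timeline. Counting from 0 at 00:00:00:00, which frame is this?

Total seconds to the label: (0 × 3600 + 20 × 60 + 58) = 1258.
Frame index = 1258 × 30 + 22 = 37762.

frame 37762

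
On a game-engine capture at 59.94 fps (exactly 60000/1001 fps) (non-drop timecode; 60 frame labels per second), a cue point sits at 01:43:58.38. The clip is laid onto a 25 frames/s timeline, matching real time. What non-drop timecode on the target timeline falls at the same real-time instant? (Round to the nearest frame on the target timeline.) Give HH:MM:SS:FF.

01:44:04:22

Source frame index: (1×3600 + 43×60 + 58) × 60 + 38 = 374318.
Real time: 374318 / (60000/1001) = 187346159/30000 s.
Target frame: (187346159/30000) × (25) = 187346159/1200 ≈ 156121.799 → 156122.
At 25 labels/s: frame 156122 → 01:44:04:22.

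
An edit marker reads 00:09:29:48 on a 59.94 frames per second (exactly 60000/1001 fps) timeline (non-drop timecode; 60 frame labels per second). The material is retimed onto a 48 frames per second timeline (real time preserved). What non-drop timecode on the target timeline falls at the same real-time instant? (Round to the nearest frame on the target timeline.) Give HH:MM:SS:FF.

00:09:30:18

Source frame index: (0×3600 + 9×60 + 29) × 60 + 48 = 34188.
Real time: 34188 / (60000/1001) = 2851849/5000 s.
Target frame: (2851849/5000) × (48) = 17111094/625 ≈ 27377.750 → 27378.
At 48 labels/s: frame 27378 → 00:09:30:18.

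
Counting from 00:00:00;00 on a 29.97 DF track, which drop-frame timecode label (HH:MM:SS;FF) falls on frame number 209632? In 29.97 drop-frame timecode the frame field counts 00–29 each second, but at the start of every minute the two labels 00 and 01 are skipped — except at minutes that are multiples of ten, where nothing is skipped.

01:56:34;22

Ten DF minutes hold 17982 frames, so frame 209632 lies in block 11 (frames 197802–215783) with 11830 frames into that block.
The block's first minute is 1800 frames and the rest 1798 each; 11830 frames reaches minute 6, so 11 × 18 + 6 × 2 = 210 labels have been skipped so far.
Adding those back, label number 209632 + 210 = 209842 at 30 labels/s is 6994 s + 22 f = 1 h 56 min 34 s frame 22, i.e. 01:56:34;22.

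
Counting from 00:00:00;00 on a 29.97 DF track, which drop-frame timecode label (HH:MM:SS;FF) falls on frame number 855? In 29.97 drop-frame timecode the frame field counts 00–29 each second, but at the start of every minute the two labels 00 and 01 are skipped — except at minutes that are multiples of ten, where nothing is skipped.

Ten DF minutes hold 17982 frames, so frame 855 lies in block 0 (frames 0–17981) with 855 frames into that block.
The block's first minute is 1800 frames and the rest 1798 each; 855 frames reaches minute 0, so 0 × 18 + 0 × 2 = 0 labels have been skipped so far.
Adding those back, label number 855 + 0 = 855 at 30 labels/s is 28 s + 15 f = 0 h 0 min 28 s frame 15, i.e. 00:00:28;15.

00:00:28;15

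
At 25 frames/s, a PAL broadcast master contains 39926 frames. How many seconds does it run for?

Running time = 39926 / (25) = 1597.04 s.

1597.04 seconds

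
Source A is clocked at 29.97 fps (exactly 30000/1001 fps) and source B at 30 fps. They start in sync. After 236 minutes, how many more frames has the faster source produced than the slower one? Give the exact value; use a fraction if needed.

236 min = 14160 s.
A emits 30000/1001 × 14160 = 424800000/1001 frames; B emits 30 × 14160 = 424800.
Difference = 424800/1001 frames (≈ 424.3756); B is ahead of A.

424800/1001 frames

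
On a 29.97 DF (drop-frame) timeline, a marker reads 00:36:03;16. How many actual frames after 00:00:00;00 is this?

As if non-drop at 30 labels/s: (0 × 3600 + 36 × 60 + 3) × 30 + 16 = 64906.
Minute boundaries passed: 36; those not divisible by 10: 36 − 3 = 33; dropped labels = 2 × 33 = 66.
Actual frame index = 64906 − 66 = 64840.

64840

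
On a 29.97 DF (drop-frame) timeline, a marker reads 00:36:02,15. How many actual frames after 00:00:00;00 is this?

Complete 10-minute blocks: 3, each 17982 frames → 53946.
Remaining 6 whole minutes in the current block: 1800 + 5 × 1798 = 10790 frames.
Within the current minute: 2 × 30 + 15 − 2 = 73 (labels ;00/;01 skipped at this minute). Total = 53946 + 10790 + 73 = 64809.

64809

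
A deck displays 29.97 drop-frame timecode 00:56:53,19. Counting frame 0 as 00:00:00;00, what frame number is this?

Complete 10-minute blocks: 5, each 17982 frames → 89910.
Remaining 6 whole minutes in the current block: 1800 + 5 × 1798 = 10790 frames.
Within the current minute: 53 × 30 + 19 − 2 = 1607 (labels ;00/;01 skipped at this minute). Total = 89910 + 10790 + 1607 = 102307.

102307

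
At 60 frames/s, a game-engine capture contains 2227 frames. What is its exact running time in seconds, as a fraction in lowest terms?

2227/60 seconds

Running time = 2227 ÷ (60) = 2227 × 1/60 = 2227/60 s.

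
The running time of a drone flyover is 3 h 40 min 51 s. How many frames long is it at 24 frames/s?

318024 frames

3 h 40 min 51 s = 13251 s.
Frames = 13251 × 24 = 318024.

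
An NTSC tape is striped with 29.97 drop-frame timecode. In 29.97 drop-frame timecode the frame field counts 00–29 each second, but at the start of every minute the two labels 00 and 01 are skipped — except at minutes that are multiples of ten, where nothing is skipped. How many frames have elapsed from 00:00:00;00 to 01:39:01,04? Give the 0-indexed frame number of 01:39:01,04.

Complete 10-minute blocks: 9, each 17982 frames → 161838.
Remaining 9 whole minutes in the current block: 1800 + 8 × 1798 = 16184 frames.
Within the current minute: 1 × 30 + 4 − 2 = 32 (labels ;00/;01 skipped at this minute). Total = 161838 + 16184 + 32 = 178054.

178054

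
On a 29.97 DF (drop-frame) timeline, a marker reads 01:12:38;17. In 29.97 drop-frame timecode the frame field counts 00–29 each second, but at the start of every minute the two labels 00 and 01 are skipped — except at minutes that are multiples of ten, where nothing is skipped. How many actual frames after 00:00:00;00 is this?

Complete 10-minute blocks: 7, each 17982 frames → 125874.
Remaining 2 whole minutes in the current block: 1800 + 1 × 1798 = 3598 frames.
Within the current minute: 38 × 30 + 17 − 2 = 1155 (labels ;00/;01 skipped at this minute). Total = 125874 + 3598 + 1155 = 130627.

130627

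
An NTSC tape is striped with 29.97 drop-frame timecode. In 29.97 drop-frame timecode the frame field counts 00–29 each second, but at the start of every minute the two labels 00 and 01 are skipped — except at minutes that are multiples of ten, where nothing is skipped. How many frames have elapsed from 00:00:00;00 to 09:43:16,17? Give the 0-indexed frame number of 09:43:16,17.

As if non-drop at 30 labels/s: (9 × 3600 + 43 × 60 + 16) × 30 + 17 = 1049897.
Minute boundaries passed: 583; those not divisible by 10: 583 − 58 = 525; dropped labels = 2 × 525 = 1050.
Actual frame index = 1049897 − 1050 = 1048847.

1048847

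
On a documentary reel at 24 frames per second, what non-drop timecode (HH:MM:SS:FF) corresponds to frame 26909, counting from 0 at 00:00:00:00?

26909 ÷ 24 = 1121 full seconds, remainder 5 frames.
1121 s = 0 h 18 min 41 s.
Timecode: 00:18:41:05.

00:18:41:05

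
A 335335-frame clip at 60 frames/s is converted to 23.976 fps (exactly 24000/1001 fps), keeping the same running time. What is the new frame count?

134000 frames

Target frames = source frames × (target rate / source rate) = 335335 × (24000/1001)/(60) = 335335 × 400/1001 = 134000.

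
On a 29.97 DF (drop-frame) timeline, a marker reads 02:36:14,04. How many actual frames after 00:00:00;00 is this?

280942

As if non-drop at 30 labels/s: (2 × 3600 + 36 × 60 + 14) × 30 + 4 = 281224.
Minute boundaries passed: 156; those not divisible by 10: 156 − 15 = 141; dropped labels = 2 × 141 = 282.
Actual frame index = 281224 − 282 = 280942.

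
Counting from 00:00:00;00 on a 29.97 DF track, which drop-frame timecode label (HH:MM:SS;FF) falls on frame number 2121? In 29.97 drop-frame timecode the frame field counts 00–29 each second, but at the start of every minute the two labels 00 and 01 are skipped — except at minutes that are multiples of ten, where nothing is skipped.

Each 10-minute DF block holds 10 × 60 × 30 − 9 × 2 = 17982 frames. 2121 ÷ 17982 → 0 full blocks, remainder 2121.
Within the partial block the first minute is 1800 frames and each further minute 1798, so 1 further minute boundary passed. Total skipped labels = 18 × 0 + 2 × 1 = 2.
Non-drop label index = 2121 + 2 = 2123; at 30 labels/s that is 00:01:10:23, i.e. DF 00:01:10;23.

00:01:10;23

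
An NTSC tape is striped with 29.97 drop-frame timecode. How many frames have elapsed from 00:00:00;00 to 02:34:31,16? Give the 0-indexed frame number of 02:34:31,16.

As if non-drop at 30 labels/s: (2 × 3600 + 34 × 60 + 31) × 30 + 16 = 278146.
Minute boundaries passed: 154; those not divisible by 10: 154 − 15 = 139; dropped labels = 2 × 139 = 278.
Actual frame index = 278146 − 278 = 277868.

277868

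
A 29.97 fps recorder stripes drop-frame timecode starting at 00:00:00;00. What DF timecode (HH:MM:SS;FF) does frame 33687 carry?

00:18:44;01

Each 10-minute DF block holds 10 × 60 × 30 − 9 × 2 = 17982 frames. 33687 ÷ 17982 → 1 full block, remainder 15705.
Within the partial block the first minute is 1800 frames and each further minute 1798, so 8 further minute boundaries passed. Total skipped labels = 18 × 1 + 2 × 8 = 34.
Non-drop label index = 33687 + 34 = 33721; at 30 labels/s that is 00:18:44:01, i.e. DF 00:18:44;01.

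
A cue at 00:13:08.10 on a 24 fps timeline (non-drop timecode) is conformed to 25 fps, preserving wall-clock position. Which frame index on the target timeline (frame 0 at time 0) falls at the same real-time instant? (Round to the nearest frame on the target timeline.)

Source frame index: (0×3600 + 13×60 + 8) × 24 + 10 = 18922.
Real time: 18922 / (24) = 9461/12 s.
Target frame: (9461/12) × (25) = 236525/12 ≈ 19710.417 → 19710.

frame 19710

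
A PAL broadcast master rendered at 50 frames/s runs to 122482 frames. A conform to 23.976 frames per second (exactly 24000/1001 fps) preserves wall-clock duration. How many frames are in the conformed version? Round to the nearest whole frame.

58733 frames

Frames at target rate = 122482 × (24000/1001) / (50) = 58791360/1001 ≈ 58732.627.
Nearest whole frame: 58733.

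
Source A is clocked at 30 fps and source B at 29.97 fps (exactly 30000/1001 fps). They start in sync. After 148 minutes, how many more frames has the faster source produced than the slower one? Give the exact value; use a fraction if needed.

148 min = 8880 s.
A emits 30 × 8880 = 266400 frames; B emits 30000/1001 × 8880 = 266400000/1001.
Difference = 266400/1001 frames (≈ 266.1339); B is behind A.

266400/1001 frames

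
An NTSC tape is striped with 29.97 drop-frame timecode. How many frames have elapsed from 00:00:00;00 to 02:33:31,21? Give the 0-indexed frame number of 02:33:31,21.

276075

As if non-drop at 30 labels/s: (2 × 3600 + 33 × 60 + 31) × 30 + 21 = 276351.
Minute boundaries passed: 153; those not divisible by 10: 153 − 15 = 138; dropped labels = 2 × 138 = 276.
Actual frame index = 276351 − 276 = 276075.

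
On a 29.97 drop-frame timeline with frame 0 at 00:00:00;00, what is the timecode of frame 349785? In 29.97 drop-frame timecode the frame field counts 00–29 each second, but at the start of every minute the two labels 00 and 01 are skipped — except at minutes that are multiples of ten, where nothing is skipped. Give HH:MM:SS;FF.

03:14:31;05

Each 10-minute DF block holds 10 × 60 × 30 − 9 × 2 = 17982 frames. 349785 ÷ 17982 → 19 full blocks, remainder 8127.
Within the partial block the first minute is 1800 frames and each further minute 1798, so 4 further minute boundaries passed. Total skipped labels = 18 × 19 + 2 × 4 = 350.
Non-drop label index = 349785 + 350 = 350135; at 30 labels/s that is 03:14:31:05, i.e. DF 03:14:31;05.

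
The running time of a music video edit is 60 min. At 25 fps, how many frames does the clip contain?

60 min = 3600 s.
Frames = 3600 × 25 = 90000.

90000 frames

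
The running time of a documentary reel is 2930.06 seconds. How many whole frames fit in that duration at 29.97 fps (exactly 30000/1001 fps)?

Frames = 2930.06 × 30000/1001 = 12557400/143 ≈ 87813.9860.
Complete frames: 87813.

87813 frames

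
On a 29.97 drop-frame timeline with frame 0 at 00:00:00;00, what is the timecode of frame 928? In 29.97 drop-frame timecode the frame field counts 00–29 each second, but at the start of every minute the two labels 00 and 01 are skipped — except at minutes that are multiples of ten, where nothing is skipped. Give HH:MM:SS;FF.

00:00:30;28

Ten DF minutes hold 17982 frames, so frame 928 lies in block 0 (frames 0–17981) with 928 frames into that block.
The block's first minute is 1800 frames and the rest 1798 each; 928 frames reaches minute 0, so 0 × 18 + 0 × 2 = 0 labels have been skipped so far.
Adding those back, label number 928 + 0 = 928 at 30 labels/s is 30 s + 28 f = 0 h 0 min 30 s frame 28, i.e. 00:00:30;28.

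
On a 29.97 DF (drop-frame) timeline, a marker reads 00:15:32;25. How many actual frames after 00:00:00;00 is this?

Complete 10-minute blocks: 1, each 17982 frames → 17982.
Remaining 5 whole minutes in the current block: 1800 + 4 × 1798 = 8992 frames.
Within the current minute: 32 × 30 + 25 − 2 = 983 (labels ;00/;01 skipped at this minute). Total = 17982 + 8992 + 983 = 27957.

27957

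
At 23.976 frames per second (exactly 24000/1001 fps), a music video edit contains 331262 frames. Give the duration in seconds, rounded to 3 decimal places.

13816.386 seconds

Running time = 331262 × 1001/24000 = 165796631/12000 s ≈ 13816.386 s.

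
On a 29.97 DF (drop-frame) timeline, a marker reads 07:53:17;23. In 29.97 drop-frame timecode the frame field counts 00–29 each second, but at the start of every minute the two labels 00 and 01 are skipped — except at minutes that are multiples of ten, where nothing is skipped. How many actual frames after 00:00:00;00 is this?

851081

Complete 10-minute blocks: 47, each 17982 frames → 845154.
Remaining 3 whole minutes in the current block: 1800 + 2 × 1798 = 5396 frames.
Within the current minute: 17 × 30 + 23 − 2 = 531 (labels ;00/;01 skipped at this minute). Total = 845154 + 5396 + 531 = 851081.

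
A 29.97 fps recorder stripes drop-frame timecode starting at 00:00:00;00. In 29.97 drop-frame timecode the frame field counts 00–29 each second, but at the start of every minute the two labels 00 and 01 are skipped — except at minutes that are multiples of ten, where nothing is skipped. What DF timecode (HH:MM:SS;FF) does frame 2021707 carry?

18:44:17;21

Each 10-minute DF block holds 10 × 60 × 30 − 9 × 2 = 17982 frames. 2021707 ÷ 17982 → 112 full blocks, remainder 7723.
Within the partial block the first minute is 1800 frames and each further minute 1798, so 4 further minute boundaries passed. Total skipped labels = 18 × 112 + 2 × 4 = 2024.
Non-drop label index = 2021707 + 2024 = 2023731; at 30 labels/s that is 18:44:17:21, i.e. DF 18:44:17;21.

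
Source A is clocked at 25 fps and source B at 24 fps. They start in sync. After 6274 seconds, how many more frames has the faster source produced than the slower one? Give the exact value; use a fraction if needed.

6274 frames

A emits 25 × 6274 = 156850 frames; B emits 24 × 6274 = 150576.
Difference = 6274 frames; B is behind A.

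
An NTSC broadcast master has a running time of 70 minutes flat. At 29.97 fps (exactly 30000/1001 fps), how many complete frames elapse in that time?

125874 frames

70 min = 4200 s.
Frames = 4200 × 30000/1001 = 18000000/143 ≈ 125874.1259.
Complete frames: 125874.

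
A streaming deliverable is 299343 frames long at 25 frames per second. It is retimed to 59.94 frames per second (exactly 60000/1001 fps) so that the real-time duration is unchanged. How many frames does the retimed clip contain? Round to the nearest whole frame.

Frames at target rate = 299343 × (60000/1001) / (25) = 65311200/91 ≈ 717705.495.
Nearest whole frame: 717705.

717705 frames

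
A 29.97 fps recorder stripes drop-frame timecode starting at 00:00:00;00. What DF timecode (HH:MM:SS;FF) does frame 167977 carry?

01:33:24;25

Each 10-minute DF block holds 10 × 60 × 30 − 9 × 2 = 17982 frames. 167977 ÷ 17982 → 9 full blocks, remainder 6139.
Within the partial block the first minute is 1800 frames and each further minute 1798, so 3 further minute boundaries passed. Total skipped labels = 18 × 9 + 2 × 3 = 168.
Non-drop label index = 167977 + 168 = 168145; at 30 labels/s that is 01:33:24:25, i.e. DF 01:33:24;25.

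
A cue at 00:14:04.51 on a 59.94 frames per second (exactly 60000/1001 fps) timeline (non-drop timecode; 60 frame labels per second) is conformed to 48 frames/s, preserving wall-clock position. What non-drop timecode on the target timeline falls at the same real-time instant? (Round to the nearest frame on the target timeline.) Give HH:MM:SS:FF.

00:14:05:33

Source frame index: (0×3600 + 14×60 + 4) × 60 + 51 = 50691.
Real time: 50691 / (60000/1001) = 16913897/20000 s.
Target frame: (16913897/20000) × (48) = 50741691/1250 ≈ 40593.353 → 40593.
At 48 labels/s: frame 40593 → 00:14:05:33.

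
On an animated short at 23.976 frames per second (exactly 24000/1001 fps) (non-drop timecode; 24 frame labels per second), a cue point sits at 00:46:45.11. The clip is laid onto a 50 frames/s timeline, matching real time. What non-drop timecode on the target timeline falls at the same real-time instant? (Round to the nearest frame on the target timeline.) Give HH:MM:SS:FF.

00:46:48:13

Source frame index: (0×3600 + 46×60 + 45) × 24 + 11 = 67331.
Real time: 67331 / (24000/1001) = 67398331/24000 s.
Target frame: (67398331/24000) × (50) = 67398331/480 ≈ 140413.190 → 140413.
At 50 labels/s: frame 140413 → 00:46:48:13.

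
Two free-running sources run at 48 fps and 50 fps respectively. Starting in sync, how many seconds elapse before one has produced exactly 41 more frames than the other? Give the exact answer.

20.5 seconds

The gap grows by |50 − 48| = 2 frames per second.
Time for a 41-frame gap: 41 ÷ (2) = 20.5 s.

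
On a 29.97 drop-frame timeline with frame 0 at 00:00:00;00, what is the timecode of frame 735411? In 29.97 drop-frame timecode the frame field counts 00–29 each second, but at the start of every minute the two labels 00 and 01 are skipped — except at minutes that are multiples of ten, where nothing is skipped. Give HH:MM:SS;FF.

Ten DF minutes hold 17982 frames, so frame 735411 lies in block 40 (frames 719280–737261) with 16131 frames into that block.
The block's first minute is 1800 frames and the rest 1798 each; 16131 frames reaches minute 8, so 40 × 18 + 8 × 2 = 736 labels have been skipped so far.
Adding those back, label number 735411 + 736 = 736147 at 30 labels/s is 24538 s + 7 f = 6 h 48 min 58 s frame 7, i.e. 06:48:58;07.

06:48:58;07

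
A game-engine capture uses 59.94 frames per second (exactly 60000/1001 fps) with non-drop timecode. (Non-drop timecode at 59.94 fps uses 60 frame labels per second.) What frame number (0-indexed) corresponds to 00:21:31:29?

frame 77489

Total seconds to the label: (0 × 3600 + 21 × 60 + 31) = 1291.
Frame index = 1291 × 60 + 29 = 77489.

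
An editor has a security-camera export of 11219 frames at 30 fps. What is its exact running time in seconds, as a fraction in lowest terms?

11219/30 seconds

Running time = 11219 ÷ (30) = 11219 × 1/30 = 11219/30 s.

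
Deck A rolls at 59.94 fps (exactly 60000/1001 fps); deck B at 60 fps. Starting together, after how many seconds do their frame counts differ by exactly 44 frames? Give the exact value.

11011/15 seconds

The gap grows by |60 − 60000/1001| = 60/1001 frames per second.
Time for a 44-frame gap: 44 ÷ (60/1001) = 11011/15 s.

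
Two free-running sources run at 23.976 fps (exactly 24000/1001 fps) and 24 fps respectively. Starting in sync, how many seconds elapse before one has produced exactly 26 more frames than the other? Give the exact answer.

13013/12 seconds

The gap grows by |24 − 24000/1001| = 24/1001 frames per second.
Time for a 26-frame gap: 26 ÷ (24/1001) = 13013/12 s.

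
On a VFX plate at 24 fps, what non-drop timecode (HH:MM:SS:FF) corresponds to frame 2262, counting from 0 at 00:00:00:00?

2262 ÷ 24 = 94 full seconds, remainder 6 frames.
94 s = 0 h 1 min 34 s.
Timecode: 00:01:34:06.

00:01:34:06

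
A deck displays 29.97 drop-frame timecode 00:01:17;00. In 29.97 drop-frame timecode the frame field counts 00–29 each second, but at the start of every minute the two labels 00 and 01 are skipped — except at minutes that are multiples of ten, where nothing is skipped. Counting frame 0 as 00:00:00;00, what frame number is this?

2308

Complete 10-minute blocks: 0, each 17982 frames → 0.
Remaining 1 whole minute in the current block: 1800 + 0 × 1798 = 1800 frames.
Within the current minute: 17 × 30 + 0 − 2 = 508 (labels ;00/;01 skipped at this minute). Total = 0 + 1800 + 508 = 2308.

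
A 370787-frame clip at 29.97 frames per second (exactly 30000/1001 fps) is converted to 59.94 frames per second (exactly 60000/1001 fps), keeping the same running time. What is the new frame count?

741574 frames

Target frames = source frames × (target rate / source rate) = 370787 × (60000/1001)/(30000/1001) = 370787 × 2 = 741574.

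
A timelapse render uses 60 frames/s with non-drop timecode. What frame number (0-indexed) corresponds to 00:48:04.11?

173051

Total seconds to the label: (0 × 3600 + 48 × 60 + 4) = 2884.
Frame index = 2884 × 60 + 11 = 173051.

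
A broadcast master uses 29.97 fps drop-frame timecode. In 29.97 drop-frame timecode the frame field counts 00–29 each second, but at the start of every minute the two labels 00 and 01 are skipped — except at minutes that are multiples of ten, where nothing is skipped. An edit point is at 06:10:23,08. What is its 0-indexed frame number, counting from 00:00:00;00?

As if non-drop at 30 labels/s: (6 × 3600 + 10 × 60 + 23) × 30 + 8 = 666698.
Minute boundaries passed: 370; those not divisible by 10: 370 − 37 = 333; dropped labels = 2 × 333 = 666.
Actual frame index = 666698 − 666 = 666032.

666032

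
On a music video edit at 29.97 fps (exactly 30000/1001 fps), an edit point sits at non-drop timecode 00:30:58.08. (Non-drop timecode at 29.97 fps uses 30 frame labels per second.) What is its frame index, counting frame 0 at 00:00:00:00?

frame 55748

Total seconds to the label: (0 × 3600 + 30 × 60 + 58) = 1858.
Frame index = 1858 × 30 + 8 = 55748.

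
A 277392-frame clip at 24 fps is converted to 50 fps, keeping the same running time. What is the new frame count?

Target frames = source frames × (target rate / source rate) = 277392 × (50)/(24) = 277392 × 25/12 = 577900.

577900 frames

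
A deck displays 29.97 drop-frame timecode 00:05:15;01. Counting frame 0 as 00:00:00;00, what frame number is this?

9441

As if non-drop at 30 labels/s: (0 × 3600 + 5 × 60 + 15) × 30 + 1 = 9451.
Minute boundaries passed: 5; those not divisible by 10: 5 − 0 = 5; dropped labels = 2 × 5 = 10.
Actual frame index = 9451 − 10 = 9441.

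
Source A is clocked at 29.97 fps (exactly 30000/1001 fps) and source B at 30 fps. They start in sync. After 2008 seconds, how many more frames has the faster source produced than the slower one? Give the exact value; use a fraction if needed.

A emits 30000/1001 × 2008 = 60240000/1001 frames; B emits 30 × 2008 = 60240.
Difference = 60240/1001 frames (≈ 60.1798); B is ahead of A.

60240/1001 frames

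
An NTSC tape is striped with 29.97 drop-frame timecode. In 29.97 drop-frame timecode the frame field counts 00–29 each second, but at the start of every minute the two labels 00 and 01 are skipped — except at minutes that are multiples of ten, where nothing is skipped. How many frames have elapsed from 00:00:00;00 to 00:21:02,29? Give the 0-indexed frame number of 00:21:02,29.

Complete 10-minute blocks: 2, each 17982 frames → 35964.
Remaining 1 whole minute in the current block: 1800 + 0 × 1798 = 1800 frames.
Within the current minute: 2 × 30 + 29 − 2 = 87 (labels ;00/;01 skipped at this minute). Total = 35964 + 1800 + 87 = 37851.

37851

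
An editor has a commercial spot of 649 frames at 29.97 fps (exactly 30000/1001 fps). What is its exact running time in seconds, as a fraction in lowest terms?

Running time = 649 ÷ (30000/1001) = 649 × 1001/30000 = 649649/30000 s.

649649/30000 seconds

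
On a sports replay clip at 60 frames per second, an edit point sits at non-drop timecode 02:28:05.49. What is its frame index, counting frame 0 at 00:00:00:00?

Total seconds to the label: (2 × 3600 + 28 × 60 + 5) = 8885.
Frame index = 8885 × 60 + 49 = 533149.

533149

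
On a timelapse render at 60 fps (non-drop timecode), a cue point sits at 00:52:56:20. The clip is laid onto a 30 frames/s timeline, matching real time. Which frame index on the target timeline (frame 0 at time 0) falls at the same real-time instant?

Source frame index: (0×3600 + 52×60 + 56) × 60 + 20 = 190580.
Real time: 190580 / (60) = 9529/3 s.
Target frame: (9529/3) × (30) = 95290.

frame 95290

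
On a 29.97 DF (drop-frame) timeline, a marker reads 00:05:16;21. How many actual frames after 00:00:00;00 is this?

9491

Complete 10-minute blocks: 0, each 17982 frames → 0.
Remaining 5 whole minutes in the current block: 1800 + 4 × 1798 = 8992 frames.
Within the current minute: 16 × 30 + 21 − 2 = 499 (labels ;00/;01 skipped at this minute). Total = 0 + 8992 + 499 = 9491.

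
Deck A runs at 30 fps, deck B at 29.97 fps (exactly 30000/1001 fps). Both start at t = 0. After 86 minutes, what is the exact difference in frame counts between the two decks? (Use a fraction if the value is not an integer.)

154800/1001 frames

86 min = 5160 s.
A emits 30 × 5160 = 154800 frames; B emits 30000/1001 × 5160 = 154800000/1001.
Difference = 154800/1001 frames (≈ 154.6454); B is behind A.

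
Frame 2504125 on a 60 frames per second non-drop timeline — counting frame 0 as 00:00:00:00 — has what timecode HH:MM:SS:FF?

11:35:35:25

2504125 ÷ 60 = 41735 full seconds, remainder 25 frames.
41735 s = 11 h 35 min 35 s.
Timecode: 11:35:35:25.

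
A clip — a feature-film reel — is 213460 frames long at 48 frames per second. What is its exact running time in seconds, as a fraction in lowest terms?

Running time = 213460 ÷ (48) = 213460 × 1/48 = 53365/12 s.

53365/12 seconds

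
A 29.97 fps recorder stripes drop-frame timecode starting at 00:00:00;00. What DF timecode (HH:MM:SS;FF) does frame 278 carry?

Each 10-minute DF block holds 10 × 60 × 30 − 9 × 2 = 17982 frames. 278 ÷ 17982 → 0 full blocks, remainder 278.
Within the partial block the first minute is 1800 frames and each further minute 1798, so 0 further minute boundaries passed. Total skipped labels = 18 × 0 + 2 × 0 = 0.
Non-drop label index = 278 + 0 = 278; at 30 labels/s that is 00:00:09:08, i.e. DF 00:00:09;08.

00:00:09;08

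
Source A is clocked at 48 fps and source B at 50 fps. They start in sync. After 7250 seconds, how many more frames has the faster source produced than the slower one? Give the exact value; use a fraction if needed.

14500 frames

A emits 48 × 7250 = 348000 frames; B emits 50 × 7250 = 362500.
Difference = 14500 frames; B is ahead of A.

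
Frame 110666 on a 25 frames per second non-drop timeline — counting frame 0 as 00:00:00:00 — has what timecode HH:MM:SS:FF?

01:13:46:16

110666 ÷ 25 = 4426 full seconds, remainder 16 frames.
4426 s = 1 h 13 min 46 s.
Timecode: 01:13:46:16.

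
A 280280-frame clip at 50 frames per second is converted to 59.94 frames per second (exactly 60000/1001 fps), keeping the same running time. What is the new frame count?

336000 frames

Target frames = source frames × (target rate / source rate) = 280280 × (60000/1001)/(50) = 280280 × 1200/1001 = 336000.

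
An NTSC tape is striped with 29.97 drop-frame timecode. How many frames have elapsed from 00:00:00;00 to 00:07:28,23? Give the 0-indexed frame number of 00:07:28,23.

13449

As if non-drop at 30 labels/s: (0 × 3600 + 7 × 60 + 28) × 30 + 23 = 13463.
Minute boundaries passed: 7; those not divisible by 10: 7 − 0 = 7; dropped labels = 2 × 7 = 14.
Actual frame index = 13463 − 14 = 13449.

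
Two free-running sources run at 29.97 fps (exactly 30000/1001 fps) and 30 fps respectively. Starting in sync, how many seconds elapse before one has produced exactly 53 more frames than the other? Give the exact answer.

53053/30 seconds

The gap grows by |30 − 30000/1001| = 30/1001 frames per second.
Time for a 53-frame gap: 53 ÷ (30/1001) = 53053/30 s.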